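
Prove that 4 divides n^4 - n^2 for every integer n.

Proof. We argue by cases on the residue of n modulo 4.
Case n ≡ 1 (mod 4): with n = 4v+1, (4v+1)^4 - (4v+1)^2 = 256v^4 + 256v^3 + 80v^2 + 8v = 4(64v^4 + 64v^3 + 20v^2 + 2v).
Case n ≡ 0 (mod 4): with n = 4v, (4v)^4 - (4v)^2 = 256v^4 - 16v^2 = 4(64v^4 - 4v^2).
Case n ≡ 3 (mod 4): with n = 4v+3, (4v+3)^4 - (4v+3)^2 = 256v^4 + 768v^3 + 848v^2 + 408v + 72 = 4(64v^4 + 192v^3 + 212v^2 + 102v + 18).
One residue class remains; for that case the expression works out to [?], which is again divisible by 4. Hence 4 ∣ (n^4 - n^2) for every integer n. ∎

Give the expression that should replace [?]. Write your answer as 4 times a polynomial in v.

4(64v^4 + 128v^3 + 92v^2 + 28v + 3)

The residues treated are {1, 0, 3}, so the missing case is n ≡ 2 (mod 4); write n = 4v+2.
Then (4v+2)^4 - (4v+2)^2 = 256v^4 + 512v^3 + 368v^2 + 112v + 12 = 4(64v^4 + 128v^3 + 92v^2 + 28v + 3).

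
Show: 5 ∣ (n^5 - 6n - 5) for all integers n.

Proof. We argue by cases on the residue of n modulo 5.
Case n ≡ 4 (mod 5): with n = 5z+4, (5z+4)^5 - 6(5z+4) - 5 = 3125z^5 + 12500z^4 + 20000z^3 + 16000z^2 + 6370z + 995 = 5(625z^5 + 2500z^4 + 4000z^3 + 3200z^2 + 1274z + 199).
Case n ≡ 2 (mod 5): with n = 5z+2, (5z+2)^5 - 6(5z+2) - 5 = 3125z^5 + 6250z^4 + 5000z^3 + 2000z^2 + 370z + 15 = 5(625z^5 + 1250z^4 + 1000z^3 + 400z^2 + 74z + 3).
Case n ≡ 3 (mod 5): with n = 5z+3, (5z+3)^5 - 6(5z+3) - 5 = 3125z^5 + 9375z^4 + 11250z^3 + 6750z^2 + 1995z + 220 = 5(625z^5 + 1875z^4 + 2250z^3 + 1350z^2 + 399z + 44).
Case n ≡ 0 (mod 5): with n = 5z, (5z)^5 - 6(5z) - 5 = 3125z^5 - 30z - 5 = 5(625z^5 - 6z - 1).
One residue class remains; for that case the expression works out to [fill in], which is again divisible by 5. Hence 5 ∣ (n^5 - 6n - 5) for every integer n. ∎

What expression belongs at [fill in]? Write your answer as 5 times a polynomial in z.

Only n ≡ 1 (mod 5) is unaccounted for. Put n = 5z+1:
(5z+1)^5 - 6(5z+1) - 5 expands to 3125z^5 + 3125z^4 + 1250z^3 + 250z^2 - 5z - 10,
and factoring out 5 leaves 5(625z^5 + 625z^4 + 250z^3 + 50z^2 - z - 2).

5(625z^5 + 625z^4 + 250z^3 + 50z^2 - z - 2)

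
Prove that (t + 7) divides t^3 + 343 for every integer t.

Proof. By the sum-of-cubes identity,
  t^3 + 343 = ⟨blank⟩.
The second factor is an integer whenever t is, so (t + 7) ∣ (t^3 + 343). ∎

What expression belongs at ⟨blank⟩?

a^3 + b^3 = (a + b)(a^2 - ab + b^2). With a = t, b = 7:
t^3 + 343 = (t + 7)(t^2 - 7t + 49).

(t + 7)(t^2 - 7t + 49)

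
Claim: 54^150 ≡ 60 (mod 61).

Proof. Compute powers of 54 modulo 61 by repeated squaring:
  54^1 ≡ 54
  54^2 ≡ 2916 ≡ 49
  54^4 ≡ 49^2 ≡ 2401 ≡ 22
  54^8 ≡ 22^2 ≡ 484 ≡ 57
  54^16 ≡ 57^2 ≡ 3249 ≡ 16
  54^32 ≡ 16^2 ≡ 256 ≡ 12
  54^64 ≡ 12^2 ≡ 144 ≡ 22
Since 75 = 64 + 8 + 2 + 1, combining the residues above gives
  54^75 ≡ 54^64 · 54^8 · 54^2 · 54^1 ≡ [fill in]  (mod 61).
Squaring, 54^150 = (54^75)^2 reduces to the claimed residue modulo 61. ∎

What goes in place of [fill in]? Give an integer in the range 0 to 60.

50

Multiply the listed residues: 22 · 57 · 49 · 54 = 1254 → 61446 → 3318084.
Reducing modulo 61: 3318084 = 54394·61 + 50, so 54^75 ≡ 50.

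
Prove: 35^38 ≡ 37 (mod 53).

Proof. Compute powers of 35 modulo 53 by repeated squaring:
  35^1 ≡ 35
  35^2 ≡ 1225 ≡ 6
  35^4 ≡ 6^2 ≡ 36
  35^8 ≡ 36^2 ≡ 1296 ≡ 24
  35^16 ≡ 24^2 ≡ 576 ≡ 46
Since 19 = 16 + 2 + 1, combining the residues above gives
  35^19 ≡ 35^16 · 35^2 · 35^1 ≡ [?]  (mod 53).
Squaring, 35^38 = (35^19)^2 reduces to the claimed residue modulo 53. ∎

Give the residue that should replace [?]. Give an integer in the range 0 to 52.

35^16 · 35^2 · 35^1 ≡ 46 · 6 · 35 = 9660.
9660 mod 53 = 14, so 35^19 ≡ 14 (mod 53).

14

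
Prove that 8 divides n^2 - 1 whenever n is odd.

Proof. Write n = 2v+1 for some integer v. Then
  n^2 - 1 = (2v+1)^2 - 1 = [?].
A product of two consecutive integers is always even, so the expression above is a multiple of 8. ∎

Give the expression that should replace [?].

4v(v + 1)

(2v+1)^2 - 1 = 4v^2 + 4v + 1 - 1 = 4v^2 + 4v = 4v(v+1).
Since v and v+1 are consecutive, v(v+1) is even, and 4·(even) is a multiple of 8.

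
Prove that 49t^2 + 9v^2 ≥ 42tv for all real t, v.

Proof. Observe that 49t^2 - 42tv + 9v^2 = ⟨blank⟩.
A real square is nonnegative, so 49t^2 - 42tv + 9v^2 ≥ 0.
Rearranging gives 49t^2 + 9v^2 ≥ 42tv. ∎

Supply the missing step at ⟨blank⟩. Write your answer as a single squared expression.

(7t - 3v)^2

49t^2 - 42tv + 9v^2 is a perfect-square trinomial: the outer terms are (7t)^2 and (3v)^2, and the cross term is -2·7t·3v.
So 49t^2 - 42tv + 9v^2 = (7t - 3v)^2 ≥ 0.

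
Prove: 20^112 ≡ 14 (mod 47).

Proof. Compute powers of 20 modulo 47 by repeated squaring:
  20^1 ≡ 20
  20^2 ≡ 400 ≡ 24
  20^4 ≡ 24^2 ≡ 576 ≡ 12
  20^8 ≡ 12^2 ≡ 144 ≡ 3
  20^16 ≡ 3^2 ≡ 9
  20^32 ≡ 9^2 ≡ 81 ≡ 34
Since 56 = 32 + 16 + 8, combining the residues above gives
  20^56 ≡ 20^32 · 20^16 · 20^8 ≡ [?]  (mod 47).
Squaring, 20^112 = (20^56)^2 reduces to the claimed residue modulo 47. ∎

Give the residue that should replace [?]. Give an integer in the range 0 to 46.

25

20^32 · 20^16 · 20^8 ≡ 34 · 9 · 3 = 918.
918 mod 47 = 25, so 20^56 ≡ 25 (mod 47).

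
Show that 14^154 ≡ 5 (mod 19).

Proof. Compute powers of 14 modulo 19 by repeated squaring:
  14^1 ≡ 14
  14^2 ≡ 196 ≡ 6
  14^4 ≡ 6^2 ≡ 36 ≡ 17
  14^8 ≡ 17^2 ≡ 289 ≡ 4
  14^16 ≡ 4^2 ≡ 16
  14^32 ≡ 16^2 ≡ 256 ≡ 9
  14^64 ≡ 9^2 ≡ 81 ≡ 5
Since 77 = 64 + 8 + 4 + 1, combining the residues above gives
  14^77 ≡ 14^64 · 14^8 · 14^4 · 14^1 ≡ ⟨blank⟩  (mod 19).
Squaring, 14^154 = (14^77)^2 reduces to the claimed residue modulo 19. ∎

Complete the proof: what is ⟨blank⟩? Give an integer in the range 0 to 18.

14^64 · 14^8 · 14^4 · 14^1 ≡ 5 · 4 · 17 · 14 = 4760.
4760 mod 19 = 10, so 14^77 ≡ 10 (mod 19).

10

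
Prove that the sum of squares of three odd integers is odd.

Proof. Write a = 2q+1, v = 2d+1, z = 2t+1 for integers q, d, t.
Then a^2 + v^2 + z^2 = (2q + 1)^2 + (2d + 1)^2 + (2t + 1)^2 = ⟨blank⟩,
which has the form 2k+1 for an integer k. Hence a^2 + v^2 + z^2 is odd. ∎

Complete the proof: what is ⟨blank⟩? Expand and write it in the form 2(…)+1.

2(2d^2 + 2d + 2q^2 + 2q + 2t^2 + 2t + 1) + 1

Expanding: (2q + 1)^2 + (2d + 1)^2 + (2t + 1)^2 = 4d^2 + 4d + 4q^2 + 4q + 4t^2 + 4t + 3.
Every term except the constant is even, so this is 2(2d^2 + 2d + 2q^2 + 2q + 2t^2 + 2t + 1) + 1,
and 2d^2 + 2d + 2q^2 + 2q + 2t^2 + 2t + 1 ∈ ℤ gives the required form.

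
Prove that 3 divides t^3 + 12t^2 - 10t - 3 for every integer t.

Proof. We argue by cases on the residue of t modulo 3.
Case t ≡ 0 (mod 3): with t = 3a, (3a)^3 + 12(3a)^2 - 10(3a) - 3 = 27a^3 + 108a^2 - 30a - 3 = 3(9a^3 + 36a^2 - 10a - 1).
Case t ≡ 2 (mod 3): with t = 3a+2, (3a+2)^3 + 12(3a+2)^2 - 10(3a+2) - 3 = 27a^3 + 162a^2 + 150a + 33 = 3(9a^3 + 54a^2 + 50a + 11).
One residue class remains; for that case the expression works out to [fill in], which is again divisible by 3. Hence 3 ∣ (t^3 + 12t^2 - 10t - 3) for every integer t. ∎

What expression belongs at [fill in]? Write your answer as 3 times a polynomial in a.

The residues treated are {0, 2}, so the missing case is t ≡ 1 (mod 3); write t = 3a+1.
Then (3a+1)^3 + 12(3a+1)^2 - 10(3a+1) - 3 = 27a^3 + 135a^2 + 51a = 3(9a^3 + 45a^2 + 17a).

3(9a^3 + 45a^2 + 17a)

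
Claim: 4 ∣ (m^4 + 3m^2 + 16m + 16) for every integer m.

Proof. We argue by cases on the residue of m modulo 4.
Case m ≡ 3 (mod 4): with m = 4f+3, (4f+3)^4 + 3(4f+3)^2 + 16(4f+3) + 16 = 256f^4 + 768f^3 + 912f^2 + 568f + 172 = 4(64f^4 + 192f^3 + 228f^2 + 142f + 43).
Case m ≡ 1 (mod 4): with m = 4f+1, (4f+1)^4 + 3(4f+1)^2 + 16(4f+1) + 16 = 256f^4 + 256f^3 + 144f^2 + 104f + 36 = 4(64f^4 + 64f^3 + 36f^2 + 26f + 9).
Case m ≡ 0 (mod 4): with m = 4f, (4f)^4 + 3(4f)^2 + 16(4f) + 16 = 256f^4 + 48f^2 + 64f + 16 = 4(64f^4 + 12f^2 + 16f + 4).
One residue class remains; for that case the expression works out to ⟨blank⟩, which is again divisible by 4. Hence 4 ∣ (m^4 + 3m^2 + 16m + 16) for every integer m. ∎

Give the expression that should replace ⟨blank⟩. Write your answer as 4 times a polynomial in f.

4(64f^4 + 128f^3 + 108f^2 + 60f + 19)

The residues treated are {3, 1, 0}, so the missing case is m ≡ 2 (mod 4); write m = 4f+2.
Then (4f+2)^4 + 3(4f+2)^2 + 16(4f+2) + 16 = 256f^4 + 512f^3 + 432f^2 + 240f + 76 = 4(64f^4 + 128f^3 + 108f^2 + 60f + 19).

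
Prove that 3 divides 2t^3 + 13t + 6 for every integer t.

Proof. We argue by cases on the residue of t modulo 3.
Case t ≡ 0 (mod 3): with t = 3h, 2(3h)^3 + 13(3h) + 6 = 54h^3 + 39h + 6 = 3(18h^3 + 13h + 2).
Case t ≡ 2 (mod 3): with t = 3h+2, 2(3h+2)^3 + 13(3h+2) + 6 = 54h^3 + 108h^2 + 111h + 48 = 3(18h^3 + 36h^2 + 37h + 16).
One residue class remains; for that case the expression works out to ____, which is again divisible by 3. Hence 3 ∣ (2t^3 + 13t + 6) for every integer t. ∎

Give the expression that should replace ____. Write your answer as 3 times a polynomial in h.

Only t ≡ 1 (mod 3) is unaccounted for. Put t = 3h+1:
2(3h+1)^3 + 13(3h+1) + 6 expands to 54h^3 + 54h^2 + 57h + 21,
and factoring out 3 leaves 3(18h^3 + 18h^2 + 19h + 7).

3(18h^3 + 18h^2 + 19h + 7)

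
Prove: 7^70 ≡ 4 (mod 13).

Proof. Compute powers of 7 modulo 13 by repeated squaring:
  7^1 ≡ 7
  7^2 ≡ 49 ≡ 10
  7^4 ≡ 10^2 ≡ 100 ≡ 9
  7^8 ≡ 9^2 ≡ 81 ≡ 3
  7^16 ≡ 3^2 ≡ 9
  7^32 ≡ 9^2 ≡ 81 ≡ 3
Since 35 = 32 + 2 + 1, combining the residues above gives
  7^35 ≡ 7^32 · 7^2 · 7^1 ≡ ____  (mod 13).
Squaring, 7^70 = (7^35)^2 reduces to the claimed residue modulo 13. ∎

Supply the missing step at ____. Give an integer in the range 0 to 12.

2

7^32 · 7^2 · 7^1 ≡ 3 · 10 · 7 = 210.
210 mod 13 = 2, so 7^35 ≡ 2 (mod 13).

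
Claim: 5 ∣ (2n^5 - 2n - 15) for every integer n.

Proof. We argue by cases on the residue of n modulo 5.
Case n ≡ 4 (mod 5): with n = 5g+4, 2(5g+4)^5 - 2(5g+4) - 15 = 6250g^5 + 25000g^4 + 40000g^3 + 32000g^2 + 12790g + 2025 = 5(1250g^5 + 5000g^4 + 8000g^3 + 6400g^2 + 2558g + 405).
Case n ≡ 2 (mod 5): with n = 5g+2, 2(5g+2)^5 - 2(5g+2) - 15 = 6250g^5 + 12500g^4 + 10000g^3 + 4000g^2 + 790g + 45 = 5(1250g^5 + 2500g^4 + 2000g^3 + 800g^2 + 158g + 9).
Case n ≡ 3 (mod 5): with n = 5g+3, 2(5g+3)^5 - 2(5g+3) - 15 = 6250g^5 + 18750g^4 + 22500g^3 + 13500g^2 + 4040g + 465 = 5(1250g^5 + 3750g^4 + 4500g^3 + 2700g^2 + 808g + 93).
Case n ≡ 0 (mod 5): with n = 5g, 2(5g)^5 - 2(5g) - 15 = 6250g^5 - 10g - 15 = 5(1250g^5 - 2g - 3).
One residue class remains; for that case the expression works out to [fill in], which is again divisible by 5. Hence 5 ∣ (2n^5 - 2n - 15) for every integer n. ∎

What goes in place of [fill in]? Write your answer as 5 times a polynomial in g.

5(1250g^5 + 1250g^4 + 500g^3 + 100g^2 + 8g - 3)

Only n ≡ 1 (mod 5) is unaccounted for. Put n = 5g+1:
2(5g+1)^5 - 2(5g+1) - 15 expands to 6250g^5 + 6250g^4 + 2500g^3 + 500g^2 + 40g - 15,
and factoring out 5 leaves 5(1250g^5 + 1250g^4 + 500g^3 + 100g^2 + 8g - 3).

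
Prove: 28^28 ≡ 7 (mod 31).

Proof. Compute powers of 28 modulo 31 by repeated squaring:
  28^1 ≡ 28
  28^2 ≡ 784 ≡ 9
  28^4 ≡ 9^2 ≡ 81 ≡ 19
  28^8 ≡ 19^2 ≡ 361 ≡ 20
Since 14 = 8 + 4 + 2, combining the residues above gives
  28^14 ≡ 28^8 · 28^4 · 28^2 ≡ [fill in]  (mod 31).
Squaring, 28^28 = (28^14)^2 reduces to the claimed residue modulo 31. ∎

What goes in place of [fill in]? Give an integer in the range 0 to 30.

10

Multiply the listed residues: 20 · 19 · 9 = 380 → 3420.
Reducing modulo 31: 3420 = 110·31 + 10, so 28^14 ≡ 10.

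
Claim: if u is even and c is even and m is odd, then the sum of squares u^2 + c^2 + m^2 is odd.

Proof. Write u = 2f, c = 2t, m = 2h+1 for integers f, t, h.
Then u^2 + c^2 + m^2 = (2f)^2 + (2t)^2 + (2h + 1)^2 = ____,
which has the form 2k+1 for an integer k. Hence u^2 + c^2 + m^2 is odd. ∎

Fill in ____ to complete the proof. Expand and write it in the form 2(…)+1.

2(2f^2 + 2h^2 + 2h + 2t^2) + 1

(2f)^2 + (2t)^2 + (2h + 1)^2 = 4f^2 + 4h^2 + 4h + 4t^2 + 1
= 2(2f^2 + 2h^2 + 2h + 2t^2) + 1.
Since 2f^2 + 2h^2 + 2h + 2t^2 is an integer, the sum of squares is of the form 2k+1 for an integer k.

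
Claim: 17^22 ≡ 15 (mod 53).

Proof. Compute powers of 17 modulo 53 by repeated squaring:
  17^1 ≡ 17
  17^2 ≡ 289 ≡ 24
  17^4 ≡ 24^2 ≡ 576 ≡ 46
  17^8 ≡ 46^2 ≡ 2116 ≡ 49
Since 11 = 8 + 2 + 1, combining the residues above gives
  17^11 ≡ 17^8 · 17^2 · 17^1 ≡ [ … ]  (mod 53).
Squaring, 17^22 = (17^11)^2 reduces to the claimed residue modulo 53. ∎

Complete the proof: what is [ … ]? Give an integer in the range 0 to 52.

Multiply the listed residues: 49 · 24 · 17 = 1176 → 19992.
Reducing modulo 53: 19992 = 377·53 + 11, so 17^11 ≡ 11.

11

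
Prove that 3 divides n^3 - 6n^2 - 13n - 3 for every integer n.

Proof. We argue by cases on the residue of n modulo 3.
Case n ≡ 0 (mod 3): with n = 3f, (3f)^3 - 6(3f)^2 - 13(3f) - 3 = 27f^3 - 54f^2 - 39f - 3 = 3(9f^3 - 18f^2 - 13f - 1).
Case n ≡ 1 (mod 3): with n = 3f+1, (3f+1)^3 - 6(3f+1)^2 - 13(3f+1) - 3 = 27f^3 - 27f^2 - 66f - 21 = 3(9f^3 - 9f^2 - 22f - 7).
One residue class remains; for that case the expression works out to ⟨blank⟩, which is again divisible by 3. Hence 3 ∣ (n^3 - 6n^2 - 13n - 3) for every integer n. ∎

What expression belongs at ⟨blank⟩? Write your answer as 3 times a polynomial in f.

3(9f^3 - 25f - 15)

Only n ≡ 2 (mod 3) is unaccounted for. Put n = 3f+2:
(3f+2)^3 - 6(3f+2)^2 - 13(3f+2) - 3 expands to 27f^3 - 75f - 45,
and factoring out 3 leaves 3(9f^3 - 25f - 15).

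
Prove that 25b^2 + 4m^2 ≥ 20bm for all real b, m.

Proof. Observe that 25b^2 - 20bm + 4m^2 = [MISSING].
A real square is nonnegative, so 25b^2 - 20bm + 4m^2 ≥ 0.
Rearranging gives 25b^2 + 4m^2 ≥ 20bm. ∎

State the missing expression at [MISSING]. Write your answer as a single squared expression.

(5b - 2m)^2

25b^2 - 20bm + 4m^2 is a perfect-square trinomial: the outer terms are (5b)^2 and (2m)^2, and the cross term is -2·5b·2m.
So 25b^2 - 20bm + 4m^2 = (5b - 2m)^2 ≥ 0.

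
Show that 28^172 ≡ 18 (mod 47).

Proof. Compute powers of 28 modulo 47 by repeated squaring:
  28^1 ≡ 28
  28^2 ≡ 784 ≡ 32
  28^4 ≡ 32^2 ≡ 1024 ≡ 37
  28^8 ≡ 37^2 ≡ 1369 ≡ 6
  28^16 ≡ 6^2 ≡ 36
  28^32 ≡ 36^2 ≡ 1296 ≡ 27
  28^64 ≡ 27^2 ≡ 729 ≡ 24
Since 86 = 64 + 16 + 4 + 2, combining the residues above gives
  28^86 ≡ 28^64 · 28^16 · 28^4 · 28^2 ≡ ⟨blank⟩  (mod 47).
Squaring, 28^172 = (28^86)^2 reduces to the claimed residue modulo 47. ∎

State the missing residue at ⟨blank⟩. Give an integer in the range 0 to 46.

21

Multiply the listed residues: 24 · 36 · 37 · 32 = 864 → 31968 → 1022976.
Reducing modulo 47: 1022976 = 21765·47 + 21, so 28^86 ≡ 21.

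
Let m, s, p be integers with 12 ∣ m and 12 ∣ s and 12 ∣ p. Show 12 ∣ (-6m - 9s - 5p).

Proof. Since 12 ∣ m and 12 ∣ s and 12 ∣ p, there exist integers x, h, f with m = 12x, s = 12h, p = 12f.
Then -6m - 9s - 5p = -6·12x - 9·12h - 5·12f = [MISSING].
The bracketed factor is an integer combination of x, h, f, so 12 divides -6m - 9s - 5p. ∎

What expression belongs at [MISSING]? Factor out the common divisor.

12(-5f - 9h - 6x)

Pull the common 12 out of every term: -6·12x - 9·12h - 5·12f = 12(-5f - 9h - 6x).
-5f - 9h - 6x is an integer, which exhibits the divisibility.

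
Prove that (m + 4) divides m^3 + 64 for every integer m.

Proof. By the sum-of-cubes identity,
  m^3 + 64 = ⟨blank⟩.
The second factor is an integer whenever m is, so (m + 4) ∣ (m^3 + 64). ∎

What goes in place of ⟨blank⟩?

(m + 4)(m^2 - 4m + 16)

Polynomial division of m^3 + 64 by m + 4 leaves remainder 0 and quotient m^2 - 4m + 16.
Hence m^3 + 64 = (m + 4)(m^2 - 4m + 16).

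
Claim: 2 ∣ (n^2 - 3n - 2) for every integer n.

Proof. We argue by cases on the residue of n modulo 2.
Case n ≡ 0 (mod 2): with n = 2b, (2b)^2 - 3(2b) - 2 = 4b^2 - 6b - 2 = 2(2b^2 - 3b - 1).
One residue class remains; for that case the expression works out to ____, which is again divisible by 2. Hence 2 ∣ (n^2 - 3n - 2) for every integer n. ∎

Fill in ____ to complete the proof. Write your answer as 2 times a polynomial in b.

2(2b^2 - b - 2)

Only n ≡ 1 (mod 2) is unaccounted for. Put n = 2b+1:
(2b+1)^2 - 3(2b+1) - 2 expands to 4b^2 - 2b - 4,
and factoring out 2 leaves 2(2b^2 - b - 2).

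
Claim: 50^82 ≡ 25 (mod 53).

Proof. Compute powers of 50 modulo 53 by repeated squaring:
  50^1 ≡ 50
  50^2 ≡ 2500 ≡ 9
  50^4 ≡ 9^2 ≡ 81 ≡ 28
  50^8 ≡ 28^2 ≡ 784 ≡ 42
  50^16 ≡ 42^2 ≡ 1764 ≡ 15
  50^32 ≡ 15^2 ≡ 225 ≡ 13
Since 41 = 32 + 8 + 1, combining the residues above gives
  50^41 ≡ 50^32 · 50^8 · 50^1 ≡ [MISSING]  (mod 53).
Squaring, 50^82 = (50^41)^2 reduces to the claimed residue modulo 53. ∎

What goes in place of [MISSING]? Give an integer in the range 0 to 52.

5

Multiply the listed residues: 13 · 42 · 50 = 546 → 27300.
Reducing modulo 53: 27300 = 515·53 + 5, so 50^41 ≡ 5.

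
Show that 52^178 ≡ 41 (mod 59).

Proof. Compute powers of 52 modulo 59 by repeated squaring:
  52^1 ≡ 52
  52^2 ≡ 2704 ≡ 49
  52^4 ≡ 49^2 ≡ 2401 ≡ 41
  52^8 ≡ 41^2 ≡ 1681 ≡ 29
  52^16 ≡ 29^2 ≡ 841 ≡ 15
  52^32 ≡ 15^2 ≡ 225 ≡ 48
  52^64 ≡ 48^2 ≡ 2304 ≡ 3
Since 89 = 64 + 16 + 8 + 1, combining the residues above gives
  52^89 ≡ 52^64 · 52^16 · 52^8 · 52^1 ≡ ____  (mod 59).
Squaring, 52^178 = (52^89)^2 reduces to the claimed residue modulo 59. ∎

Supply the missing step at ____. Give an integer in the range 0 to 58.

Multiply the listed residues: 3 · 15 · 29 · 52 = 45 → 1305 → 67860.
Reducing modulo 59: 67860 = 1150·59 + 10, so 52^89 ≡ 10.

10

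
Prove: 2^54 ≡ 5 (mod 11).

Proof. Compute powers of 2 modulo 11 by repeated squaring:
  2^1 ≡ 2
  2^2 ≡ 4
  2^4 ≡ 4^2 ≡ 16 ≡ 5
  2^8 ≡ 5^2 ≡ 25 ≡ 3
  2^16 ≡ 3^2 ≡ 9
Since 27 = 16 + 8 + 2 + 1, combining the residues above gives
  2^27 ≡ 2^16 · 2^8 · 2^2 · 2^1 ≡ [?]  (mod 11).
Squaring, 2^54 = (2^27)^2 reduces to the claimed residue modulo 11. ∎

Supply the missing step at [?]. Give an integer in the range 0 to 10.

7

2^16 · 2^8 · 2^2 · 2^1 ≡ 9 · 3 · 4 · 2 = 216.
216 mod 11 = 7, so 2^27 ≡ 7 (mod 11).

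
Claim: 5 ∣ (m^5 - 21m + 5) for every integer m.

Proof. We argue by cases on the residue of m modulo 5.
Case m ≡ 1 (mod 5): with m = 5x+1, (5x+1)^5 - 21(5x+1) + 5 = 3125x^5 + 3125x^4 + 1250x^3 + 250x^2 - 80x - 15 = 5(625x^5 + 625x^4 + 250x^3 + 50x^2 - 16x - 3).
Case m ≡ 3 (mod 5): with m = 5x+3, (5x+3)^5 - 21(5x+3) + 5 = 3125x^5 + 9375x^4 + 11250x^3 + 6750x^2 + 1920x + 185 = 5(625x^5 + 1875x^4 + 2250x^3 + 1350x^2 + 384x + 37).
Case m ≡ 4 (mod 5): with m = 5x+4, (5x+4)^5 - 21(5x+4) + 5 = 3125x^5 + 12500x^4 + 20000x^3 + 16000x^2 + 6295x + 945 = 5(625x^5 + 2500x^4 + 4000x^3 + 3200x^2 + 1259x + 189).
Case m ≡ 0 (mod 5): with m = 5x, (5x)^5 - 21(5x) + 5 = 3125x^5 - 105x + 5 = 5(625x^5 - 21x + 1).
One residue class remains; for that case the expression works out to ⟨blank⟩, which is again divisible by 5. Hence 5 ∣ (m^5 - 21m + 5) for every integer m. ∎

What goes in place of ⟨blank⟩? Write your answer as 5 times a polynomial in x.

Only m ≡ 2 (mod 5) is unaccounted for. Put m = 5x+2:
(5x+2)^5 - 21(5x+2) + 5 expands to 3125x^5 + 6250x^4 + 5000x^3 + 2000x^2 + 295x - 5,
and factoring out 5 leaves 5(625x^5 + 1250x^4 + 1000x^3 + 400x^2 + 59x - 1).

5(625x^5 + 1250x^4 + 1000x^3 + 400x^2 + 59x - 1)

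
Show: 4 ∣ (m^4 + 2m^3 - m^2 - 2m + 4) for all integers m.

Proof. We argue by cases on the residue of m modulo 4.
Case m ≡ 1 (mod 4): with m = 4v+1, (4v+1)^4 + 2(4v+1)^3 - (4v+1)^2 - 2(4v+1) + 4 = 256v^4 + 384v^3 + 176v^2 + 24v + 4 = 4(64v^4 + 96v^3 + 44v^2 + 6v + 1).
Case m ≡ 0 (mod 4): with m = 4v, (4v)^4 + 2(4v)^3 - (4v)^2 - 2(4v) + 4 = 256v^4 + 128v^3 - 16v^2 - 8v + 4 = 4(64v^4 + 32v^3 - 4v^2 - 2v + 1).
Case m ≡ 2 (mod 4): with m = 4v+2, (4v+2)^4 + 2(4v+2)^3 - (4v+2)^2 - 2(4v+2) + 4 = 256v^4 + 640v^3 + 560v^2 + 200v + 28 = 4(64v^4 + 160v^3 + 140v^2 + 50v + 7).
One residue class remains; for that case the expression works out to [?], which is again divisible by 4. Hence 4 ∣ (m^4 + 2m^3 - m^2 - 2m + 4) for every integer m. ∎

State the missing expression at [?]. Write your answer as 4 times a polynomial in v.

The residues treated are {1, 0, 2}, so the missing case is m ≡ 3 (mod 4); write m = 4v+3.
Then (4v+3)^4 + 2(4v+3)^3 - (4v+3)^2 - 2(4v+3) + 4 = 256v^4 + 896v^3 + 1136v^2 + 616v + 124 = 4(64v^4 + 224v^3 + 284v^2 + 154v + 31).

4(64v^4 + 224v^3 + 284v^2 + 154v + 31)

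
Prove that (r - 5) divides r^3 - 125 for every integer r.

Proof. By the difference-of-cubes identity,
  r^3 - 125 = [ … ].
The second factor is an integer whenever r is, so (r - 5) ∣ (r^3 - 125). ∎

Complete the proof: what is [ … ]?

(r - 5)(r^2 + 5r + 25)

a^3 - b^3 = (a - b)(a^2 + ab + b^2). With a = r, b = 5:
r^3 - 125 = (r - 5)(r^2 + 5r + 25).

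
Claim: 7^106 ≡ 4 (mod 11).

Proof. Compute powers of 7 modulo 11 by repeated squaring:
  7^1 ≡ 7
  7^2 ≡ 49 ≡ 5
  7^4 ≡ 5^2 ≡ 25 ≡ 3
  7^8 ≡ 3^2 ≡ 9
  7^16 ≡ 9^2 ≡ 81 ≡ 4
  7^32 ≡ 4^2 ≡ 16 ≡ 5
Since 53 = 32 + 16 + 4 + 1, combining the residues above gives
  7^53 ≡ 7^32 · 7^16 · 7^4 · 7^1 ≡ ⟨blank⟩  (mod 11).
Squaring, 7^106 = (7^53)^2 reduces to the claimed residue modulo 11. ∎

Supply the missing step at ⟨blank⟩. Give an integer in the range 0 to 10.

Multiply the listed residues: 5 · 4 · 3 · 7 = 20 → 60 → 420.
Reducing modulo 11: 420 = 38·11 + 2, so 7^53 ≡ 2.

2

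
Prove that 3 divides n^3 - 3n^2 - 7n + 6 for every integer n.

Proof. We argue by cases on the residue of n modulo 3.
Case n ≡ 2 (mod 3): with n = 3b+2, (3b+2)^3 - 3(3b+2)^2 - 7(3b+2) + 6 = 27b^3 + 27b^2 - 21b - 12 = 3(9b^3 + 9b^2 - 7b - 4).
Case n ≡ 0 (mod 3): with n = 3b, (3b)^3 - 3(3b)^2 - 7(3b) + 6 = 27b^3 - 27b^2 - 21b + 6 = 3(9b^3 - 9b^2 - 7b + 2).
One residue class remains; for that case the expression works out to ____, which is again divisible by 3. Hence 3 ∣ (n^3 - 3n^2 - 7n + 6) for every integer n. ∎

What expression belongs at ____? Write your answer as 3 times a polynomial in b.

3(9b^3 - 10b - 1)

The residues treated are {2, 0}, so the missing case is n ≡ 1 (mod 3); write n = 3b+1.
Then (3b+1)^3 - 3(3b+1)^2 - 7(3b+1) + 6 = 27b^3 - 30b - 3 = 3(9b^3 - 10b - 1).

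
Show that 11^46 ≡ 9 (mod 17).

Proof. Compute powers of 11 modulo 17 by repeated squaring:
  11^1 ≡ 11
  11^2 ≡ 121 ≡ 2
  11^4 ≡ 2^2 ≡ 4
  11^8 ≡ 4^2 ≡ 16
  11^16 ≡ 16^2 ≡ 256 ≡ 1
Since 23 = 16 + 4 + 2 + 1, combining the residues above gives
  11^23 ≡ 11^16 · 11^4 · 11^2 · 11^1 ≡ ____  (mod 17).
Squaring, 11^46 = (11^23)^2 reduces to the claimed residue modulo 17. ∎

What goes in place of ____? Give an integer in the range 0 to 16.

3

Multiply the listed residues: 1 · 4 · 2 · 11 = 4 → 8 → 88.
Reducing modulo 17: 88 = 5·17 + 3, so 11^23 ≡ 3.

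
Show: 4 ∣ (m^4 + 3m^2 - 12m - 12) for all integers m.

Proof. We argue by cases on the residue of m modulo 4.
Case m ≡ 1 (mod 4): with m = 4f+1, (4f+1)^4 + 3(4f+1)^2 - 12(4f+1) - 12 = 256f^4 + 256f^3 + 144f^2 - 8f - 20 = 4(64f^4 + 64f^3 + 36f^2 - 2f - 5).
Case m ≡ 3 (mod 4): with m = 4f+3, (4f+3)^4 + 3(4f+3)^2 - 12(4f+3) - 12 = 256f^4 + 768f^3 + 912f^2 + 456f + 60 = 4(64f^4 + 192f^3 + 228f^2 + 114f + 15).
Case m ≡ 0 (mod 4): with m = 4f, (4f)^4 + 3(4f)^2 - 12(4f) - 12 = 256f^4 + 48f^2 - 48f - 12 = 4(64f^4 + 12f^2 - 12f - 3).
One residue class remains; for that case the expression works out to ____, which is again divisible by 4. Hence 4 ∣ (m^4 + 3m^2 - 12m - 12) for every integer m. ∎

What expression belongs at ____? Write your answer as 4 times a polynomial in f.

4(64f^4 + 128f^3 + 108f^2 + 32f - 2)

Only m ≡ 2 (mod 4) is unaccounted for. Put m = 4f+2:
(4f+2)^4 + 3(4f+2)^2 - 12(4f+2) - 12 expands to 256f^4 + 512f^3 + 432f^2 + 128f - 8,
and factoring out 4 leaves 4(64f^4 + 128f^3 + 108f^2 + 32f - 2).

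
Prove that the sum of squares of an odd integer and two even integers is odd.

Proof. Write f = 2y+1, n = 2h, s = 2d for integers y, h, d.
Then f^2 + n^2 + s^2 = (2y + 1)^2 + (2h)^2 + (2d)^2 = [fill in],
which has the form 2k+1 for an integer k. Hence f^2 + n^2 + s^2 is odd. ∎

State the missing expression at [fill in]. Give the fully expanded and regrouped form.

2(2d^2 + 2h^2 + 2y^2 + 2y) + 1

(2y + 1)^2 + (2h)^2 + (2d)^2 = 4d^2 + 4h^2 + 4y^2 + 4y + 1
= 2(2d^2 + 2h^2 + 2y^2 + 2y) + 1.
Since 2d^2 + 2h^2 + 2y^2 + 2y is an integer, the sum of squares is of the form 2k+1 for an integer k.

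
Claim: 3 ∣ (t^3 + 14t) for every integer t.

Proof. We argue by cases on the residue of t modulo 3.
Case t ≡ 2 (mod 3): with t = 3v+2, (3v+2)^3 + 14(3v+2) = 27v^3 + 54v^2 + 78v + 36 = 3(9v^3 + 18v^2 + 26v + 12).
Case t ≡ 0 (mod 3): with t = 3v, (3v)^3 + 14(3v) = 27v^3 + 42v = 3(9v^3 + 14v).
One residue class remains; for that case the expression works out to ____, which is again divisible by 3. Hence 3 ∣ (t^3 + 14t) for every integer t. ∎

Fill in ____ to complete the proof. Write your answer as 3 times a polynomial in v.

3(9v^3 + 9v^2 + 17v + 5)

Only t ≡ 1 (mod 3) is unaccounted for. Put t = 3v+1:
(3v+1)^3 + 14(3v+1) expands to 27v^3 + 27v^2 + 51v + 15,
and factoring out 3 leaves 3(9v^3 + 9v^2 + 17v + 5).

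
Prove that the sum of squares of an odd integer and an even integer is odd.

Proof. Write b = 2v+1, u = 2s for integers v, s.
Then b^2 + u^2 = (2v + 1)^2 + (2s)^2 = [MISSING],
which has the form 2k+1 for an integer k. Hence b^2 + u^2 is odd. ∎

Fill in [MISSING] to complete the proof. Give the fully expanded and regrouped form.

2(2s^2 + 2v^2 + 2v) + 1

Expanding: (2v + 1)^2 + (2s)^2 = 4s^2 + 4v^2 + 4v + 1.
Every term except the constant is even, so this is 2(2s^2 + 2v^2 + 2v) + 1,
and 2s^2 + 2v^2 + 2v ∈ ℤ gives the required form.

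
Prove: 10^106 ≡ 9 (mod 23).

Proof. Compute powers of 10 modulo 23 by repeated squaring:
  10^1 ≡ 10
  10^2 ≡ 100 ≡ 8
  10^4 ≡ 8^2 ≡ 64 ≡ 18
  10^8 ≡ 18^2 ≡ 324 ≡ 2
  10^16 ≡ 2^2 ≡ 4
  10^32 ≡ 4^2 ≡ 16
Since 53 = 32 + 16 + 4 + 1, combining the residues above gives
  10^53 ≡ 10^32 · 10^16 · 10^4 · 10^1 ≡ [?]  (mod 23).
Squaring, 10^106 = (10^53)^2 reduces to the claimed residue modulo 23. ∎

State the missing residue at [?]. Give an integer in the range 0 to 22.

Multiply the listed residues: 16 · 4 · 18 · 10 = 64 → 1152 → 11520.
Reducing modulo 23: 11520 = 500·23 + 20, so 10^53 ≡ 20.

20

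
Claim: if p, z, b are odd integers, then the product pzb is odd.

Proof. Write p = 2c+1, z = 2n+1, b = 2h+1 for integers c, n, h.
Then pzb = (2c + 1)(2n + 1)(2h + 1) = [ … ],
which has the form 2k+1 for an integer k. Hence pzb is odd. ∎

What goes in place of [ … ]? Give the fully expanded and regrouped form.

2(4chn + 2ch + 2cn + c + 2hn + h + n) + 1

(2c + 1)(2n + 1)(2h + 1) = 8chn + 4ch + 4cn + 2c + 4hn + 2h + 2n + 1
= 2(4chn + 2ch + 2cn + c + 2hn + h + n) + 1.
Since 4chn + 2ch + 2cn + c + 2hn + h + n is an integer, the product is of the form 2k+1 for an integer k.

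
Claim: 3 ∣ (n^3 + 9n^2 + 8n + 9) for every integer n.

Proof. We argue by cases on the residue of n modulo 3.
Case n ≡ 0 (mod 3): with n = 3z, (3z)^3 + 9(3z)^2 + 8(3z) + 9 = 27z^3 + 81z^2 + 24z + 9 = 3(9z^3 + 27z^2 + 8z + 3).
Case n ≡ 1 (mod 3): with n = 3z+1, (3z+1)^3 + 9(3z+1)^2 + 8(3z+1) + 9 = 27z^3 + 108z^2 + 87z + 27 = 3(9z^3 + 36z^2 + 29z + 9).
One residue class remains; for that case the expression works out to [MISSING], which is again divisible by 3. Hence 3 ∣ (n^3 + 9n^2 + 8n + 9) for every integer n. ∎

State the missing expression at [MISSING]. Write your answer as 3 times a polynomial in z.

Only n ≡ 2 (mod 3) is unaccounted for. Put n = 3z+2:
(3z+2)^3 + 9(3z+2)^2 + 8(3z+2) + 9 expands to 27z^3 + 135z^2 + 168z + 69,
and factoring out 3 leaves 3(9z^3 + 45z^2 + 56z + 23).

3(9z^3 + 45z^2 + 56z + 23)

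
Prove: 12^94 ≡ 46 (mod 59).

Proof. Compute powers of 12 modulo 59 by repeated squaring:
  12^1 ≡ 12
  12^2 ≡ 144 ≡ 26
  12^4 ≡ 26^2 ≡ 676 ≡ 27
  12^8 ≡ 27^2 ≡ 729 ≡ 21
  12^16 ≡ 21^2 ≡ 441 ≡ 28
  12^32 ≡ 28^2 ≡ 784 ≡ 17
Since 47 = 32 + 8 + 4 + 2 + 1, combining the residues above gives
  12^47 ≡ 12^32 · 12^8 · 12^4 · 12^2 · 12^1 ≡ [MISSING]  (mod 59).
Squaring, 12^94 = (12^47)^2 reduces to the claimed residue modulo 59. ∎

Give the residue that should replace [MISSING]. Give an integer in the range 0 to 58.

20

12^32 · 12^8 · 12^4 · 12^2 · 12^1 ≡ 17 · 21 · 27 · 26 · 12 = 3007368.
3007368 mod 59 = 20, so 12^47 ≡ 20 (mod 59).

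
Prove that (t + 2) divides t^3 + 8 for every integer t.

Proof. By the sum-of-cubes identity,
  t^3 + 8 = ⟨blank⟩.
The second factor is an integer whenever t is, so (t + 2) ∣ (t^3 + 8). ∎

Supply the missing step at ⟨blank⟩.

a^3 + b^3 = (a + b)(a^2 - ab + b^2). With a = t, b = 2:
t^3 + 8 = (t + 2)(t^2 - 2t + 4).

(t + 2)(t^2 - 2t + 4)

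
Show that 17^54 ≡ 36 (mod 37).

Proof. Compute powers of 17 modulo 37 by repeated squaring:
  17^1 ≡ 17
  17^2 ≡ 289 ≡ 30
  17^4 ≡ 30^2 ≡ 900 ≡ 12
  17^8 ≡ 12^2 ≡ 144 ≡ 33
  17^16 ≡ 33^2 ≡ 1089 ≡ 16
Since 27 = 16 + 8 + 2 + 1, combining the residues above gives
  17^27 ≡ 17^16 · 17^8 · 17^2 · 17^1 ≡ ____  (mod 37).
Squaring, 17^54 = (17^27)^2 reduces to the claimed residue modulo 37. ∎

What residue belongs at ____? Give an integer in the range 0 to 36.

Multiply the listed residues: 16 · 33 · 30 · 17 = 528 → 15840 → 269280.
Reducing modulo 37: 269280 = 7277·37 + 31, so 17^27 ≡ 31.

31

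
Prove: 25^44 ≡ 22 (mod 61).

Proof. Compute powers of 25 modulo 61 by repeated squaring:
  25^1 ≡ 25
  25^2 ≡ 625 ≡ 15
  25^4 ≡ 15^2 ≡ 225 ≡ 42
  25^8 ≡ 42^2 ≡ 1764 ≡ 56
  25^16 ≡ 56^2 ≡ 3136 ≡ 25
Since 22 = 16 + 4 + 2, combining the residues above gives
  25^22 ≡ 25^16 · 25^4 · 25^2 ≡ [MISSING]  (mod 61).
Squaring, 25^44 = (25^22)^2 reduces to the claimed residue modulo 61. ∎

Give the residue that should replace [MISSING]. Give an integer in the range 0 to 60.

Multiply the listed residues: 25 · 42 · 15 = 1050 → 15750.
Reducing modulo 61: 15750 = 258·61 + 12, so 25^22 ≡ 12.

12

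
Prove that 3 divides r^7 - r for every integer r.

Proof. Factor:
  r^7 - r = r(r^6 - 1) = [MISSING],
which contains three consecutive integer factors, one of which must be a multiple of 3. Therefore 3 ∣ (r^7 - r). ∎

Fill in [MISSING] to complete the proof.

r^6 - 1 = (r^2 - 1)(r^4 + r^2 + 1), and r^2 - 1 = (r-1)(r+1).
So r(r^6 - 1) = (r - 1)r(r + 1)(r^4 + r^2 + 1).

(r - 1)r(r + 1)(r^4 + r^2 + 1)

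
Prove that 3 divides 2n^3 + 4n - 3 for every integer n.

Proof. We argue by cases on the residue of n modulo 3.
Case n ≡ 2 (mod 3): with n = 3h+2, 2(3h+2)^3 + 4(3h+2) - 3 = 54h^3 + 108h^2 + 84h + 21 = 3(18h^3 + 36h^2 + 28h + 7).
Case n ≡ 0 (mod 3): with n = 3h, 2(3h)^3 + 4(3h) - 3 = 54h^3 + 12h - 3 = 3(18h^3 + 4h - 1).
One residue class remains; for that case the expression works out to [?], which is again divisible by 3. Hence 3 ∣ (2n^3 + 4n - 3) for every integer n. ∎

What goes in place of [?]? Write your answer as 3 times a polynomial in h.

Only n ≡ 1 (mod 3) is unaccounted for. Put n = 3h+1:
2(3h+1)^3 + 4(3h+1) - 3 expands to 54h^3 + 54h^2 + 30h + 3,
and factoring out 3 leaves 3(18h^3 + 18h^2 + 10h + 1).

3(18h^3 + 18h^2 + 10h + 1)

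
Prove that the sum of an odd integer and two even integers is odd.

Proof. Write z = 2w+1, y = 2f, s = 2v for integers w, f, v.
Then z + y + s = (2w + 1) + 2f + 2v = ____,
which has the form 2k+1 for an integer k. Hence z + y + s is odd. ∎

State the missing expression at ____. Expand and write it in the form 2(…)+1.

2(f + v + w) + 1

Expanding: (2w + 1) + 2f + 2v = 2f + 2v + 2w + 1.
Every term except the constant is even, so this is 2(f + v + w) + 1,
and f + v + w ∈ ℤ gives the required form.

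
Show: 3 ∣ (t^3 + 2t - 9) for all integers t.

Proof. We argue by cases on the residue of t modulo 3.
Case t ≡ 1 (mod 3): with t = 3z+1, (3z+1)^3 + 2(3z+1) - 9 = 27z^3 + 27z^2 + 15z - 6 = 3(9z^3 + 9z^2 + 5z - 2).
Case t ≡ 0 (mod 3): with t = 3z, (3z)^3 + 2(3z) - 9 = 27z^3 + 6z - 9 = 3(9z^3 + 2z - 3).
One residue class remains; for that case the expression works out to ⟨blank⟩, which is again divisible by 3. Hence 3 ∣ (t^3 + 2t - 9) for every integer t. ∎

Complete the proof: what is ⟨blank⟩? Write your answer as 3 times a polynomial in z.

Only t ≡ 2 (mod 3) is unaccounted for. Put t = 3z+2:
(3z+2)^3 + 2(3z+2) - 9 expands to 27z^3 + 54z^2 + 42z + 3,
and factoring out 3 leaves 3(9z^3 + 18z^2 + 14z + 1).

3(9z^3 + 18z^2 + 14z + 1)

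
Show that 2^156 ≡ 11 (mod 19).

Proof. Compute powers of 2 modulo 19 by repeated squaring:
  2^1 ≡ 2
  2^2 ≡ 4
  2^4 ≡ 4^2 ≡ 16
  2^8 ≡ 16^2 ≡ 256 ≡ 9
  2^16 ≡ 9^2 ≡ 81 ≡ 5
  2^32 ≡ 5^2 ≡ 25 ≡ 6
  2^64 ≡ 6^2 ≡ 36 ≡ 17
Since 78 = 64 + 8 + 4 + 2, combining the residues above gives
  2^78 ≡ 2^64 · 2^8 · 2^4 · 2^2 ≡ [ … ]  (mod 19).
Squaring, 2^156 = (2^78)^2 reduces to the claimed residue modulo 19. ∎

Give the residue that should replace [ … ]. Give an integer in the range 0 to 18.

7

2^64 · 2^8 · 2^4 · 2^2 ≡ 17 · 9 · 16 · 4 = 9792.
9792 mod 19 = 7, so 2^78 ≡ 7 (mod 19).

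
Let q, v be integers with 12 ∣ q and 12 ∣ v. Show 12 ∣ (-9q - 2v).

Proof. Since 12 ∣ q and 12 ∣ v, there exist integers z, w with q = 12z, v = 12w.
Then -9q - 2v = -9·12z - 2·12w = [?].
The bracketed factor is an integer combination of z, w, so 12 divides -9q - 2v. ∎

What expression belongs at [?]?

Pull the common 12 out of every term: -9·12z - 2·12w = 12(-2w - 9z).
-2w - 9z is an integer, which exhibits the divisibility.

12(-2w - 9z)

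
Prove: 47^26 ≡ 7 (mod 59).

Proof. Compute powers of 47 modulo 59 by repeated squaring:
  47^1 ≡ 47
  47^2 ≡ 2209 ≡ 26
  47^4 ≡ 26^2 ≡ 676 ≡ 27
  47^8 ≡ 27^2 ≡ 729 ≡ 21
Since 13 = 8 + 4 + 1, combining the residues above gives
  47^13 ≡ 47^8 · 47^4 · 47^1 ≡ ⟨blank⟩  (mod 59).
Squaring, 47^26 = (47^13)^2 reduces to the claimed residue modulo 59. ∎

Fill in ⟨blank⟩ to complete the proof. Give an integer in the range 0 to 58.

47^8 · 47^4 · 47^1 ≡ 21 · 27 · 47 = 26649.
26649 mod 59 = 40, so 47^13 ≡ 40 (mod 59).

40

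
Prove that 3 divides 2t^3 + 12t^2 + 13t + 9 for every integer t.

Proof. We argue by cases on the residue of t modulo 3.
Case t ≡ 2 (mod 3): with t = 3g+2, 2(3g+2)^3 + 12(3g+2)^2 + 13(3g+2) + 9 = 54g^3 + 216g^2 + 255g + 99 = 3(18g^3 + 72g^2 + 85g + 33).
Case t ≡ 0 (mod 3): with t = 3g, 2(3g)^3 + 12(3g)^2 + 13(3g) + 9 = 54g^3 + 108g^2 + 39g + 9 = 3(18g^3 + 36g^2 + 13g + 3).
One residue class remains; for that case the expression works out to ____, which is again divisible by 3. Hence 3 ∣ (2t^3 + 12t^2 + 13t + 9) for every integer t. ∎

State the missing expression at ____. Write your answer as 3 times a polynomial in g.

The residues treated are {2, 0}, so the missing case is t ≡ 1 (mod 3); write t = 3g+1.
Then 2(3g+1)^3 + 12(3g+1)^2 + 13(3g+1) + 9 = 54g^3 + 162g^2 + 129g + 36 = 3(18g^3 + 54g^2 + 43g + 12).

3(18g^3 + 54g^2 + 43g + 12)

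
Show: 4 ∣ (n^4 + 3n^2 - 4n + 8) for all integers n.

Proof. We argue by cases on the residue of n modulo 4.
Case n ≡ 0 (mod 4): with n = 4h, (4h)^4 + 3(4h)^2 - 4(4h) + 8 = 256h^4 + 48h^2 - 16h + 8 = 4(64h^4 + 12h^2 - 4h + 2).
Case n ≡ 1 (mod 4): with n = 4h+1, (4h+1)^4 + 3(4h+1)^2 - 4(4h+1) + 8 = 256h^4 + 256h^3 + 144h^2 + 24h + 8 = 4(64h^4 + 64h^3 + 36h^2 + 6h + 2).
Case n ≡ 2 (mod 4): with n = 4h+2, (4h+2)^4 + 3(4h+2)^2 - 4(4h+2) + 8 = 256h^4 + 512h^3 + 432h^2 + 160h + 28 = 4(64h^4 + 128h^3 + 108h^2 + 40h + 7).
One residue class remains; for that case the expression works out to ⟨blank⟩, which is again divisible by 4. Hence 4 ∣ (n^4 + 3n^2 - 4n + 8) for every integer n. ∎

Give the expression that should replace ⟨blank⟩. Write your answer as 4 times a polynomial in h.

The residues treated are {0, 1, 2}, so the missing case is n ≡ 3 (mod 4); write n = 4h+3.
Then (4h+3)^4 + 3(4h+3)^2 - 4(4h+3) + 8 = 256h^4 + 768h^3 + 912h^2 + 488h + 104 = 4(64h^4 + 192h^3 + 228h^2 + 122h + 26).

4(64h^4 + 192h^3 + 228h^2 + 122h + 26)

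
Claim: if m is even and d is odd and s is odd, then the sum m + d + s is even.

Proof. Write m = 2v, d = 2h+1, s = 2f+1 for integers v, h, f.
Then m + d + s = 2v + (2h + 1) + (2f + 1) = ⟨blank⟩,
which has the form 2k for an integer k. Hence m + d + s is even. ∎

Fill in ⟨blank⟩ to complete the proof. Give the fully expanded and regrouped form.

Expanding: 2v + (2h + 1) + (2f + 1) = 2f + 2h + 2v + 2.
Every term is even; pulling out the factor of 2 gives 2(f + h + v + 1).

2(f + h + v + 1)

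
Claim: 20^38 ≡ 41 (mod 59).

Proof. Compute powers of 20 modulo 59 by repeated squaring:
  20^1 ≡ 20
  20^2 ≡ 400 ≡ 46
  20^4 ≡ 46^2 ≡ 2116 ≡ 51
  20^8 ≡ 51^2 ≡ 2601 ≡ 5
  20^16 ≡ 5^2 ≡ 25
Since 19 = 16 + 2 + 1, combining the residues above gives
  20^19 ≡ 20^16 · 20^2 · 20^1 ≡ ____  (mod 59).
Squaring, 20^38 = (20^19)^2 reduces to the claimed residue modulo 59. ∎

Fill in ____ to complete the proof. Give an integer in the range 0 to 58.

49

Multiply the listed residues: 25 · 46 · 20 = 1150 → 23000.
Reducing modulo 59: 23000 = 389·59 + 49, so 20^19 ≡ 49.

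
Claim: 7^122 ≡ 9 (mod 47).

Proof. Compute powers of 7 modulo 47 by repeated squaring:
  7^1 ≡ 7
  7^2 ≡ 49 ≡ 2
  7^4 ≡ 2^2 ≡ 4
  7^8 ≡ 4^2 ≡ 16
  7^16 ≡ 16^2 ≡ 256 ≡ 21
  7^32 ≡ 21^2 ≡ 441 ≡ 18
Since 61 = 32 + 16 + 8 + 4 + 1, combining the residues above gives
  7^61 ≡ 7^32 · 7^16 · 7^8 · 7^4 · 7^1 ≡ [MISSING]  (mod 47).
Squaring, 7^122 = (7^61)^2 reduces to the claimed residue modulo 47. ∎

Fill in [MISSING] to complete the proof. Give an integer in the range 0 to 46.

3

7^32 · 7^16 · 7^8 · 7^4 · 7^1 ≡ 18 · 21 · 16 · 4 · 7 = 169344.
169344 mod 47 = 3, so 7^61 ≡ 3 (mod 47).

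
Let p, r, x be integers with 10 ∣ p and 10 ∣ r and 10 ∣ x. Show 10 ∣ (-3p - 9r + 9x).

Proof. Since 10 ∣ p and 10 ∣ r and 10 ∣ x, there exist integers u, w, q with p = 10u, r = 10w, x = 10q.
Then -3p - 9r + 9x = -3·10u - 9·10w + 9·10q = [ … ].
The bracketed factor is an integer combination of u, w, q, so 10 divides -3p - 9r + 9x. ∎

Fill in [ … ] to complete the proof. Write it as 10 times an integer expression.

10(9q - 3u - 9w)

Pull the common 10 out of every term: -3·10u - 9·10w + 9·10q = 10(9q - 3u - 9w).
9q - 3u - 9w is an integer, which exhibits the divisibility.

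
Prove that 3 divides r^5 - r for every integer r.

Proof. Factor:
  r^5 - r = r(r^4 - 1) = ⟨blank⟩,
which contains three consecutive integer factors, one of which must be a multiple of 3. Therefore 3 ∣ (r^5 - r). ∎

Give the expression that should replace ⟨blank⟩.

(r - 1)r(r + 1)(r^2 + 1)

r^4 - 1 = (r^2 - 1)(r^2 + 1), and r^2 - 1 = (r-1)(r+1).
So r(r^4 - 1) = (r - 1)r(r + 1)(r^2 + 1).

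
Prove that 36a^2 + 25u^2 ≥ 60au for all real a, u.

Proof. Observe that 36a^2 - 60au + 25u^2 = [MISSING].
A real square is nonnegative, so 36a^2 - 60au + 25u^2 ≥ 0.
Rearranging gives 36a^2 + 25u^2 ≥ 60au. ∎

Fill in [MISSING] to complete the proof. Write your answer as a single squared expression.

(6a - 5u)^2

36a^2 - 60au + 25u^2 is a perfect-square trinomial: the outer terms are (6a)^2 and (5u)^2, and the cross term is -2·6a·5u.
So 36a^2 - 60au + 25u^2 = (6a - 5u)^2 ≥ 0.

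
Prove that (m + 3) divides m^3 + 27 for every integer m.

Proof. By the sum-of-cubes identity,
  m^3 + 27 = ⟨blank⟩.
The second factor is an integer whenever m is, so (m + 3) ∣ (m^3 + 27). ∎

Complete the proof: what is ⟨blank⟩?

(m + 3)(m^2 - 3m + 9)

a^3 + b^3 = (a + b)(a^2 - ab + b^2). With a = m, b = 3:
m^3 + 27 = (m + 3)(m^2 - 3m + 9).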